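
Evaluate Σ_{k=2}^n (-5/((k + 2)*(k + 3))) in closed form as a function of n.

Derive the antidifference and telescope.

Compute t_(k+1)/t_k: get (k + 2)/(k + 4).
Take A(k)=k + 2, B(k)=k + 4, C(k)=1.
Set up (k + 2)·f(k+1) − (k + 3)·f(k) − (1) = 0.
From deg A=1, deg B=1, deg C=0: d=1.
Solving with deg f ≤ 1: f(k) = k/2.
So s_k = (B(k−1)f/C)·t_k = (k*(k + 3)/2)·t_k = -5*k/(2*k + 4).
s_(k+1) − s_k = -5/(k**2 + 5*k + 6) = t_k.
Evaluate: s_(n+1) = 5*(-n - 1)/(2*(n + 3)); subtract s_(2) = -5/4 ⇒ S(n) = 5*(1 - n)/(4*(n + 3)).

S(n) = 5*(1 - n)/(4*(n + 3))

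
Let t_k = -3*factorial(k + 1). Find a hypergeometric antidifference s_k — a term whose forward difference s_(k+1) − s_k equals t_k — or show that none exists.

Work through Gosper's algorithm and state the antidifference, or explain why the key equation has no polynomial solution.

none (Gosper's algorithm certifies no s_k)

t_(k+1)/t_k = k + 2.
Factor: A=k + 2; B=1; C=1.
f must satisfy (k + 2)·f(k+1) − (1)·f(k) = 1.
Bound: deg f ≤ -1.
Negative degree bound (-1): no f exists, t_k not Gosper-summable.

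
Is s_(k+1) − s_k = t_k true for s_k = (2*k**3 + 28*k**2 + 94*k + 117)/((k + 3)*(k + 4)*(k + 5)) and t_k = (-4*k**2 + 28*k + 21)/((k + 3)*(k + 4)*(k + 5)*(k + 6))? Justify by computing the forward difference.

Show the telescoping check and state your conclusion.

Valid: the claim telescopes to t_k.

s_(k+1) = (94*k + 2*(k + 1)**3 + 28*(k + 1)**2 + 211)/((k + 4)*(k + 5)*(k + 6))
s_(k+1) − s_k = (-4*k**2 + 28*k + 21)/(k**4 + 18*k**3 + 119*k**2 + 342*k + 360)
(s_(k+1) − s_k) − t_k = 0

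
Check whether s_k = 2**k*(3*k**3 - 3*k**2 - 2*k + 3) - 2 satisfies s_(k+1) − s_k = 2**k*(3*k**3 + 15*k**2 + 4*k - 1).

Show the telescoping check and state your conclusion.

s_(k+1) = 2*2**k*(-2*k + 3*(k + 1)**3 - 3*(k + 1)**2 + 1) - 2
s_(k+1) − s_k = 2**k*(3*k**3 + 15*k**2 + 4*k - 1)
(s_(k+1) − s_k) − t_k = 0

valid (s_(k+1) − s_k reduces to t_k)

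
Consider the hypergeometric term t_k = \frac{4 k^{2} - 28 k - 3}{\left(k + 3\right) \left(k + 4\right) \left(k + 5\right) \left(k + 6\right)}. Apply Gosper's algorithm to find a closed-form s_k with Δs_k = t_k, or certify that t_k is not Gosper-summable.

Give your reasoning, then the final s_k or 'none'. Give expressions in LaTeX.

t_(k+1)/t_k = (4*k**3 - 8*k**2 - 87*k - 81)/(4*k**3 - 199*k - 21).
Take A(k)=k + 3, B(k)=k + 7, C(k)=k**2 - 7*k - 3/4.
Key eq: (k + 3)·f(k+1) = (k + 6)·f(k) + (k**2 - 7*k - 3/4).
From deg A=1, deg B=1, deg C=2: d=3.
Solving with deg f ≤ 3: f(k) = k*(k**2 - 68*k + 47)/80.
R(k) = B(k−1)·f(k)/C(k) = k*(k + 6)*(k**2 - 68*k + 47)/(20*(4*k**2 - 28*k - 3)); s_k = R·t_k = k*(k**2 - 68*k + 47)/(20*(k + 3)*(k + 4)*(k + 5)).
Check: Δs_k = (4*k**2 - 28*k - 3)/(k**4 + 18*k**3 + 119*k**2 + 342*k + 360). ✓

s_k = \frac{k \left(k^{2} - 68 k + 47\right)}{20 \left(k + 3\right) \left(k + 4\right) \left(k + 5\right)}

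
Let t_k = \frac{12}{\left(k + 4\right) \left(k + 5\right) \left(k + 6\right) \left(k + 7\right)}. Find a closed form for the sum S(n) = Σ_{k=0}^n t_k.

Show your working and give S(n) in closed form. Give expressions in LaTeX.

Compute t_(k+1)/t_k: get (k + 4)/(k + 8).
Take A(k)=k + 4, B(k)=k + 8, C(k)=1.
Solve (k + 4)·f(k+1) − (k + 7)·f(k) = 1.
d = 3 from the (1,1,0) case.
Coefficient equations give f(k) = k*(k**2 + 15*k + 74)/360.
Get s_k = R·t_k = k*(k**2 + 15*k + 74)/(30*(k + 4)*(k + 5)*(k + 6)) with R(k) = B(k−1)f(k)/C(k) = k*(k + 7)*(k**2 + 15*k + 74)/360.
Δs = 12/(k**4 + 22*k**3 + 179*k**2 + 638*k + 840), as required.
s_(n+1) = (n**3 + 18*n**2 + 107*n + 90)/(30*(n**3 + 18*n**2 + 107*n + 210)) and s_(0) = 0, so S(n) = (n**3 + 18*n**2 + 107*n + 90)/(30*(n**3 + 18*n**2 + 107*n + 210)).

S(n) = \frac{n^{3} + 18 n^{2} + 107 n + 90}{30 \left(n^{3} + 18 n^{2} + 107 n + 210\right)}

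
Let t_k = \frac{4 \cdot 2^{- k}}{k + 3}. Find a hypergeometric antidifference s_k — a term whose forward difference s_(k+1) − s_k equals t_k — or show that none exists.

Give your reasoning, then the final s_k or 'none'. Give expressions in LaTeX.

t_(k+1)/t_k = (k + 3)/(2*(k + 4)).
A = k/2 + 3/2, B = k + 4, C = 1.
Solve (k/2 + 3/2)·f(k+1) − (k + 3)·f(k) = 1.
From deg A=1, deg B=1, deg C=0: d=-1.
d = -1 < 0 ⇒ no nonzero polynomial f; not summable.

none (Gosper's algorithm certifies no s_k)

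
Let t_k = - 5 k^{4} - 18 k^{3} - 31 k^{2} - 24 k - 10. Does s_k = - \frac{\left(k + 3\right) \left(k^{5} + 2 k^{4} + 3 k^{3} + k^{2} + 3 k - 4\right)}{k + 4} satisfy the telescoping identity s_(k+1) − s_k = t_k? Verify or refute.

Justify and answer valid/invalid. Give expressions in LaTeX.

Invalid: residual \frac{4 k^{5} + 36 k^{4} + 100 k^{3} + 147 k^{2} + 103 k + 44}{k^{2} + 9 k + 20} ≠ 0.

s_(k+1) = (-k**6 - 11*k**5 - 49*k**4 - 116*k**3 - 155*k**2 - 114*k - 24)/(k + 5)
s_(k+1) − s_k = (-5*k**6 - 59*k**5 - 257*k**4 - 563*k**3 - 699*k**2 - 467*k - 156)/(k**2 + 9*k + 20)
(s_(k+1) − s_k) − t_k = (4*k**5 + 36*k**4 + 100*k**3 + 147*k**2 + 103*k + 44)/(k**2 + 9*k + 20)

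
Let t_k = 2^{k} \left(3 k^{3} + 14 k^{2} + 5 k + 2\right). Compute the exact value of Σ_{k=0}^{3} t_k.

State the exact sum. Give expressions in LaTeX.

Σ = 2210

Ratio r(k) = 2*(3*k**3 + 23*k**2 + 42*k + 24)/(3*k**3 + 14*k**2 + 5*k + 2).
Normal form (A,B,C) = (2, 1, k**3 + 14*k**2/3 + 5*k/3 + 2/3).
Solve (2)·f(k+1) − (1)·f(k) = k**3 + 14*k**2/3 + 5*k/3 + 2/3.
Bound: deg f ≤ 3.
Match coefficients ⇒ f(k) = (k - 1)*(3*k**2 - k + 2)/3.
Then R = B(k−1)f/C = (k - 1)*(3*k**2 - k + 2)/(3*k**3 + 14*k**2 + 5*k + 2), so s_k = R(k)·t_k = 2**k*(3*k**3 - 4*k**2 + 3*k - 2).
s_(k+1) − s_k = 2**k*(3*k**3 + 14*k**2 + 5*k + 2) = t_k.
Telescoping: Σ = s_(4) − s_(0) = 2208 − (-2) = 2210.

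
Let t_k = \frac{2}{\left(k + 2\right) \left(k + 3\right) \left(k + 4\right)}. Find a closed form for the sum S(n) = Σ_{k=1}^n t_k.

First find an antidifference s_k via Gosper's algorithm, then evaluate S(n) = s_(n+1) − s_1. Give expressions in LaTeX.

S(n) = \frac{n \left(n + 7\right)}{12 \left(n^{2} + 7 n + 12\right)}

Ratio r(k) = (k + 2)/(k + 5).
Gosper form: A/B · C(k+1)/C(k) with A=k + 2, B=k + 5, C=1.
Set up (k + 2)·f(k+1) − (k + 4)·f(k) − (1) = 0.
Bound: deg f ≤ 2.
Match coefficients ⇒ f(k) = k*(k + 5)/12.
Certificate R = B(k−1)f/C = k*(k + 4)*(k + 5)/12 gives s_k = k*(k + 5)/(6*(k + 2)*(k + 3)).
Check: Δs_k = 2/(k**3 + 9*k**2 + 26*k + 24). ✓
Telescope: S(n) = s_(n+1) − s_(1) = (n**2 + 7*n + 6)/(6*(n**2 + 7*n + 12)) − (1/12) = n*(n + 7)/(12*(n**2 + 7*n + 12)).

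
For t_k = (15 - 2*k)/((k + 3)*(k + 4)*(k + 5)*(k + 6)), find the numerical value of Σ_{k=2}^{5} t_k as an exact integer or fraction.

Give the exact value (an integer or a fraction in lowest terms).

Σ = 8/693

t_(k+1)/t_k = (k + 3)*(2*k - 13)/((k + 7)*(2*k - 15)).
So A=k + 3 and B=k + 7, with C=k - 15/2.
f must satisfy (k + 3)·f(k+1) − (k + 6)·f(k) = k - 15/2.
From deg A=1, deg B=1, deg C=1: d=3.
Match coefficients ⇒ f(k) = -k*(k**2 + 12*k + 62)/30.
Get s_k = R·t_k = k*(k**2 + 12*k + 62)/(15*(k + 3)*(k + 4)*(k + 5)) with R(k) = B(k−1)f(k)/C(k) = -k*(k + 6)*(k**2 + 12*k + 62)/(15*(2*k - 15)).
s_(k+1) − s_k = (15 - 2*k)/(k**4 + 18*k**3 + 119*k**2 + 342*k + 360) = t_k.
Evaluate s at k=6 and k=2: 34/495 and 2/35; difference 8/693.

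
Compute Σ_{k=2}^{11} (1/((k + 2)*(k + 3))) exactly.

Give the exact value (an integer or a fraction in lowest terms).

Compute t_(k+1)/t_k: get (k + 2)/(k + 4).
A = k + 2, B = k + 4, C = 1.
Solve (k + 2)·f(k+1) − (k + 3)·f(k) = 1.
d = 1 from the (1,1,0) case.
Solving with deg f ≤ 1: f(k) = k/2.
Get s_k = R·t_k = k/(2*(k + 2)) with R(k) = B(k−1)f(k)/C(k) = k*(k + 3)/2.
Δs = 1/(k**2 + 5*k + 6), as required.
Sum = s_(12) − s_(2); s_(12) = 3/7, s_(2) = 1/4 ⇒ 5/28.

Σ = 5/28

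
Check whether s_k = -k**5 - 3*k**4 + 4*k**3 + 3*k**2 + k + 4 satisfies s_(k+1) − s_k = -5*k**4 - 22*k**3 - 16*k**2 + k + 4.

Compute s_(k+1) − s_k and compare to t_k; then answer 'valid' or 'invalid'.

s_(k+1) = -k**5 - 8*k**4 - 18*k**3 - 13*k**2 + 2*k + 8
s_(k+1) − s_k = -5*k**4 - 22*k**3 - 16*k**2 + k + 4
(s_(k+1) − s_k) − t_k = 0

valid (s_(k+1) − s_k reduces to t_k)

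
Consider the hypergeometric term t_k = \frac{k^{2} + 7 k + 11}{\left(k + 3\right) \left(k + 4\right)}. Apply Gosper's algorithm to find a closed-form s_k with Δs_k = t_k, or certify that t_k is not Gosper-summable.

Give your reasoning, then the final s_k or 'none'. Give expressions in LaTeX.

t_(k+1)/t_k = (k + 3)*(7*k + (k + 1)**2 + 18)/((k + 5)*(k**2 + 7*k + 11)).
Take A(k)=k + 3, B(k)=k + 5, C(k)=k**2 + 7*k + 11.
Set up (k + 3)·f(k+1) − (k + 4)·f(k) − (k**2 + 7*k + 11) = 0.
From deg A=1, deg B=1, deg C=2: d=2.
Coefficient equations give f(k) = k*(3*k + 8)/3.
So s_k = (B(k−1)f/C)·t_k = (k*(k + 4)*(3*k + 8)/(3*(k**2 + 7*k + 11)))·t_k = k*(3*k + 8)/(3*(k + 3)).
Verify: (k**2 + 7*k + 11)/(k**2 + 7*k + 12) matches t_k.

s_k = \frac{k \left(3 k + 8\right)}{3 \left(k + 3\right)}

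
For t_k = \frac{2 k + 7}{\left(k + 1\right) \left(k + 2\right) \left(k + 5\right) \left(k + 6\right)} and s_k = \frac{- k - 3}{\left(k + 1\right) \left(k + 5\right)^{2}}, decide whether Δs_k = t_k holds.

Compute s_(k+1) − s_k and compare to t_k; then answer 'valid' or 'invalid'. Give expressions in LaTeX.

s_(k+1) = (-k - 4)/((k + 2)*(k + 6)**2)
s_(k+1) − s_k = -(k + 4)/((k + 2)*(k + 6)**2) + (k + 3)/((k + 1)*(k + 5)**2)
(s_(k+1) − s_k) − t_k = 2*(-3*k**2 - 25*k - 47)/(k**6 + 25*k**5 + 249*k**4 + 1247*k**3 + 3242*k**2 + 4020*k + 1800)

Invalid: residual \frac{2 \left(- 3 k^{2} - 25 k - 47\right)}{k^{6} + 25 k^{5} + 249 k^{4} + 1247 k^{3} + 3242 k^{2} + 4020 k + 1800} ≠ 0.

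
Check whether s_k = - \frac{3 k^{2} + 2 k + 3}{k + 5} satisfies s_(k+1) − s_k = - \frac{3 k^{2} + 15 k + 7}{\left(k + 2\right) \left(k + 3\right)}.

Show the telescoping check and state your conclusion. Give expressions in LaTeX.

s_(k+1) = (-3*k**2 - 8*k - 8)/(k + 6)
s_(k+1) − s_k = (-3*k**2 - 33*k - 22)/(k**2 + 11*k + 30)
(s_(k+1) − s_k) − t_k = 3*(19*k**2 + 73*k + 26)/(k**4 + 16*k**3 + 91*k**2 + 216*k + 180)

Invalid: residual \frac{3 \left(19 k^{2} + 73 k + 26\right)}{k^{4} + 16 k^{3} + 91 k^{2} + 216 k + 180} ≠ 0.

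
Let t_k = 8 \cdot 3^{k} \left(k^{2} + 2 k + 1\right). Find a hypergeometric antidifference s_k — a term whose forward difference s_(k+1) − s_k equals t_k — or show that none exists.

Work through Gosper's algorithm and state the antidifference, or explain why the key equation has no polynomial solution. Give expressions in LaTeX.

s_k = 4 \cdot 3^{k} \left(k^{2} - k + 1\right)

The ratio is 3*(k**2 + 4*k + 4)/(k**2 + 2*k + 1).
Gosper form: A/B · C(k+1)/C(k) with A=3, B=1, C=k**2 + 2*k + 1.
Solve (3)·f(k+1) − (1)·f(k) = k**2 + 2*k + 1.
d = 2 from the (0,0,2) case.
Coefficient equations give f(k) = (k**2 - k + 1)/2.
Get s_k = R·t_k = 4*3**k*(k**2 - k + 1) with R(k) = B(k−1)f(k)/C(k) = (k**2 - k + 1)/(2*(k + 1)**2).
s_(k+1) − s_k = 8*3**k*(k**2 + 2*k + 1) = t_k.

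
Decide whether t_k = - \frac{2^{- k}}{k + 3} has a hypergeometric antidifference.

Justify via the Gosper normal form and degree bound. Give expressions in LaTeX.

No — key equation has no polynomial f.

The ratio is (k + 3)/(2*(k + 4)).
Take A(k)=k/2 + 3/2, B(k)=k + 4, C(k)=1.
Need (k/2 + 3/2)·f(k+1) − (k + 3)·f(k) = 1.
deg f ≤ -1 (via 1,1,0).
Bound -1 < 0, so the key equation has no polynomial solution.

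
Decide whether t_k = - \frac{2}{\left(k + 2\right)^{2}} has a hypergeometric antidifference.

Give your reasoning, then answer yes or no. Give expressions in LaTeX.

Step 1: r(k) = (k + 2)**2/(k + 3)**2.
Normal form (A,B,C) = (k**2 + 4*k + 4, k**2 + 6*k + 9, 1).
Need (k**2 + 4*k + 4)·f(k+1) − (k**2 + 4*k + 4)·f(k) = 1.
Bound: deg f ≤ 0.
Put f(k) = c0: A·f(k+1) − B(k−1)·f(k) − C = -1; need -1 = 0 — inconsistent ⇒ no f, not summable.

No; the coefficient equations for f are inconsistent.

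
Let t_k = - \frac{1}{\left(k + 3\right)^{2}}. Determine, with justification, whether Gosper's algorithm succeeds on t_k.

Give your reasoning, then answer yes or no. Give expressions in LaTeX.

No — the linear system for f has no solution.

Ratio r(k) = (k + 3)**2/(k + 4)**2.
A = k**2 + 6*k + 9, B = k**2 + 8*k + 16, C = 1.
Solve (k**2 + 6*k + 9)·f(k+1) − (k**2 + 6*k + 9)·f(k) = 1.
From deg A=2, deg B=2, deg C=0: d=0.
f = c0 ⇒ A·f(k+1) − B(k−1)·f(k) − C = -1. The system {-1 = 0} is inconsistent; no antidifference.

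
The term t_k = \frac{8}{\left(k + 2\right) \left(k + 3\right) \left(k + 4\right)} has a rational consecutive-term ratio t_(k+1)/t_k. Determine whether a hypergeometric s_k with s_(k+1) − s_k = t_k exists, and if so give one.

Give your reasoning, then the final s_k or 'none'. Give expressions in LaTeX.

t_(k+1)/t_k = (k + 2)/(k + 5).
Factor: A=k + 2; B=k + 5; C=1.
Need (k + 2)·f(k+1) − (k + 4)·f(k) = 1.
From deg A=1, deg B=1, deg C=0: d=2.
Solving with deg f ≤ 2: f(k) = k*(k + 5)/12.
Then R = B(k−1)f/C = k*(k + 4)*(k + 5)/12, so s_k = R(k)·t_k = 2*k*(k + 5)/(3*(k + 2)*(k + 3)).
s_(k+1) − s_k = 8/(k**3 + 9*k**2 + 26*k + 24) = t_k.

s_k = \frac{2 k \left(k + 5\right)}{3 \left(k + 2\right) \left(k + 3\right)}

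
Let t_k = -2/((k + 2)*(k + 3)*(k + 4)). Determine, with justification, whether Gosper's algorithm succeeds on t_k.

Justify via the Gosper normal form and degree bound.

Yes. s_k = k*(-k - 5)/(6*(k + 2)*(k + 3)).

r(k) = (k + 2)/(k + 5) after simplifying.
Gosper form: A/B · C(k+1)/C(k) with A=k + 2, B=k + 5, C=1.
Solve (k + 2)·f(k+1) − (k + 4)·f(k) = 1.
From deg A=1, deg B=1, deg C=0: d=2.
A polynomial solution: f(k) = k*(k + 5)/12.
Certificate R = B(k−1)f/C = k*(k + 4)*(k + 5)/12 gives s_k = k*(-k - 5)/(6*(k + 2)*(k + 3)).
s_(k+1) − s_k = -2/(k**3 + 9*k**2 + 26*k + 24) = t_k.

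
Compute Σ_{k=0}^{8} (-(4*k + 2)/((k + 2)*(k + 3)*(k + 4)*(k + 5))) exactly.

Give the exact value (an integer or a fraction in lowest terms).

Σ = -41/572

t_(k+1)/t_k = (k + 2)*(2*k + 3)/((k + 6)*(2*k + 1)).
Normal form (A,B,C) = (k + 2, k + 6, k + 1/2).
Need (k + 2)·f(k+1) − (k + 5)·f(k) = k + 1/2.
deg f ≤ 3 (via 1,1,1).
Solve for f: f(k) = k*(k**2 + 9*k + 2)/48 (degree 3 ≤ 3).
Then R = B(k−1)f/C = k*(k + 5)*(k**2 + 9*k + 2)/(24*(2*k + 1)), so s_k = R(k)·t_k = -k*(k**2 + 9*k + 2)/(12*(k + 2)*(k + 3)*(k + 4)).
s_(k+1) − s_k = 2*(-2*k - 1)/(k**4 + 14*k**3 + 71*k**2 + 154*k + 120) = t_k.
Σ_(k=0)^(8) t_k = s_(9) − s_(0) = -41/572 − (0) = -41/572.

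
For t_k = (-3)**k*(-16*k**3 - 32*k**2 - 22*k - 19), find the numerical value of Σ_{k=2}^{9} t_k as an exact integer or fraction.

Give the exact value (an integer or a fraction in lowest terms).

The ratio is 3*(-16*k**3 - 80*k**2 - 134*k - 89)/(16*k**3 + 32*k**2 + 22*k + 19).
Gosper form: A/B · C(k+1)/C(k) with A=-3, B=1, C=k**3 + 2*k**2 + 11*k/8 + 19/16.
Set up (-3)·f(k+1) − (1)·f(k) − (k**3 + 2*k**2 + 11*k/8 + 19/16) = 0.
deg f ≤ 3 (via 0,0,3).
Coefficient equations give f(k) = -(4*k**3 - k**2 - 2*k + 4)/16.
Then R = B(k−1)f/C = -(4*k**3 - k**2 - 2*k + 4)/(16*k**3 + 32*k**2 + 22*k + 19), so s_k = R(k)·t_k = (-3)**k*(4*k**3 - k**2 - 2*k + 4).
Verify: (-3)**k*(-16*k**3 - 32*k**2 - 22*k - 19) matches t_k.
Sum = s_(10) − s_(2); s_(10) = 229346316, s_(2) = 252 ⇒ 229346064.

Σ = 229346064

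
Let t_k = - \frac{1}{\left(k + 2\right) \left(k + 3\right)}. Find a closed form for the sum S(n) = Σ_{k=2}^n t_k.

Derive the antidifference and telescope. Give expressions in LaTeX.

Ratio r(k) = (k + 2)/(k + 4).
A = k + 2, B = k + 4, C = 1.
Key eq: (k + 2)·f(k+1) = (k + 3)·f(k) + (1).
Bound: deg f ≤ 1.
Solving with deg f ≤ 1: f(k) = k/2.
Get s_k = R·t_k = -k/(2*k + 4) with R(k) = B(k−1)f(k)/C(k) = k*(k + 3)/2.
Check: Δs_k = -1/(k**2 + 5*k + 6). ✓
Σ_(k=2)^n t_k = s_(n+1) − s_(2) = ((-n - 1)/(2*(n + 3))) − (-1/4), i.e. (1 - n)/(4*(n + 3)).

S(n) = \frac{1 - n}{4 \left(n + 3\right)}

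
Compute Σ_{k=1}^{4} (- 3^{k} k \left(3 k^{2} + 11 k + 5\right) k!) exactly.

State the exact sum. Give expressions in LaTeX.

Ratio r(k) = (k + 1)**2*(33*k + 9*(k + 1)**2 + 48)/(k*(3*k**2 + 11*k + 5)).
Factor: A=3*k + 3; B=1; C=k**3 + 11*k**2/3 + 5*k/3.
Key eq: (3*k + 3)·f(k+1) = (1)·f(k) + (k**3 + 11*k**2/3 + 5*k/3).
d = 2 from the (1,0,3) case.
Match coefficients ⇒ f(k) = (k**2 + k - 3)/3.
Certificate R = B(k−1)f/C = (k**2 + k - 3)/(k*(3*k**2 + 11*k + 5)) gives s_k = -3**k*(k**2 + k - 3)*factorial(k).
Δs = -3**k*k*(3*k**2 + 11*k + 5)*factorial(k), as required.
Telescoping: Σ = s_(5) − s_(1) = -787320 − (3) = -787323.

Σ = -787323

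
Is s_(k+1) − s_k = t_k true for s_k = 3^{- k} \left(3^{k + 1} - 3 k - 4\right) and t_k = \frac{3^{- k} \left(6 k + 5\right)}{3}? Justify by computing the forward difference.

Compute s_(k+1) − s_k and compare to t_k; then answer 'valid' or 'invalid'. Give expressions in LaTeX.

valid (s_(k+1) − s_k reduces to t_k)

s_(k+1) = 3 - k/3**k - 7/(3*3**k)
s_(k+1) − s_k = (6*k + 5)/(3*3**k)
(s_(k+1) − s_k) − t_k = 0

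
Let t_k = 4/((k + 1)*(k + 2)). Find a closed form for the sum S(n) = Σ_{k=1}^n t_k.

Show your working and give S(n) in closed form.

Step 1: r(k) = (k + 1)/(k + 3).
Factor: A=k + 1; B=k + 3; C=1.
Need (k + 1)·f(k+1) − (k + 2)·f(k) = 1.
d = 1 from the (1,1,0) case.
Match coefficients ⇒ f(k) = k.
So s_k = (B(k−1)f/C)·t_k = (k*(k + 2))·t_k = 4*k/(k + 1).
Check: Δs_k = 4/(k**2 + 3*k + 2). ✓
Evaluate: s_(n+1) = 4*(n + 1)/(n + 2); subtract s_(1) = 2 ⇒ S(n) = 2*n/(n + 2).

S(n) = 2*n/(n + 2)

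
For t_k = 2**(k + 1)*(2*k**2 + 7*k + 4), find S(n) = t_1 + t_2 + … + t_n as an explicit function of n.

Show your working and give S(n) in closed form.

S(n) = 8*2**n*n**2 + 12*2**n*n + 12*2**n - 12

Ratio r(k) = 2*(2*k**2 + 11*k + 13)/(2*k**2 + 7*k + 4).
Take A(k)=2, B(k)=1, C(k)=k**2 + 7*k/2 + 2.
Solve (2)·f(k+1) − (1)·f(k) = k**2 + 7*k/2 + 2.
d = 2 from the (0,0,2) case.
Solving with deg f ≤ 2: f(k) = (2*k**2 - k + 2)/2.
Then R = B(k−1)f/C = (2*k**2 - k + 2)/(2*k**2 + 7*k + 4), so s_k = R(k)·t_k = 2**(k + 1)*(2*k**2 - k + 2).
Check: Δs_k = 2**(k + 1)*(2*k**2 + 7*k + 4). ✓
Σ_(k=1)^n t_k = s_(n+1) − s_(1) = (2**(n + 2)*(2*n**2 + 3*n + 3)) − (12), i.e. 8*2**n*n**2 + 12*2**n*n + 12*2**n - 12.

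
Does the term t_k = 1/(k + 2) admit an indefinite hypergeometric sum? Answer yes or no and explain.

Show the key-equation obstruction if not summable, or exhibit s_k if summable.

r(k) = (k + 2)/(k + 3) after simplifying.
Normal form (A,B,C) = (k + 2, k + 3, 1).
Key eq: (k + 2)·f(k+1) = (k + 2)·f(k) + (1).
d = 0 from the (1,1,0) case.
f = c0 ⇒ A·f(k+1) − B(k−1)·f(k) − C = -1. The system {-1 = 0} is inconsistent; no antidifference.

No — key equation has no polynomial f.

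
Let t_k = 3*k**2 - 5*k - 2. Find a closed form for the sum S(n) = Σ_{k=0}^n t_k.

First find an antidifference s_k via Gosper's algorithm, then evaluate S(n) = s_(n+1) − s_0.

S(n) = n**3 - n**2 - 4*n - 2

t_(k+1)/t_k = (3*k**2 + k - 4)/(3*k**2 - 5*k - 2).
Factor: A=1; B=1; C=k**2 - 5*k/3 - 2/3.
f must satisfy (1)·f(k+1) − (1)·f(k) = k**2 - 5*k/3 - 2/3.
Bound: deg f ≤ 3.
Solving with deg f ≤ 3: f(k) = k*(k**2 - 4*k + 1)/3.
Get s_k = R·t_k = k*(k**2 - 4*k + 1) with R(k) = B(k−1)f(k)/C(k) = k*(k**2 - 4*k + 1)/((k - 2)*(3*k + 1)).
Δs = 3*k**2 - 5*k - 2, as required.
Evaluate: s_(n+1) = n**3 - n**2 - 4*n - 2; subtract s_(0) = 0 ⇒ S(n) = n**3 - n**2 - 4*n - 2.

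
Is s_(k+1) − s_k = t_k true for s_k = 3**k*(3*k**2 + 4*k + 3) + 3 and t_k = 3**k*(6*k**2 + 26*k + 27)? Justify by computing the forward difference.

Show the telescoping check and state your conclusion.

Valid: the claim telescopes to t_k.

s_(k+1) = 3*3**k*(4*k + 3*(k + 1)**2 + 7) + 3
s_(k+1) − s_k = 3**k*(6*k**2 + 26*k + 27)
(s_(k+1) − s_k) − t_k = 0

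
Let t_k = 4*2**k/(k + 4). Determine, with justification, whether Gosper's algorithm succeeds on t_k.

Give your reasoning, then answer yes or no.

No — t_k has no hypergeometric antidifference.

Compute t_(k+1)/t_k: get 2*(k + 4)/(k + 5).
Take A(k)=2*k + 8, B(k)=k + 5, C(k)=1.
Set up (2*k + 8)·f(k+1) − (k + 4)·f(k) − (1) = 0.
Bound: deg f ≤ -1.
deg f ≤ -1 is impossible — no certificate.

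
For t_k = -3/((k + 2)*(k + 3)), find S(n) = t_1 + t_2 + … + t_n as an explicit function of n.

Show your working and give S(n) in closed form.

Step 1: r(k) = (k + 2)/(k + 4).
A = k + 2, B = k + 4, C = 1.
Need (k + 2)·f(k+1) − (k + 3)·f(k) = 1.
d = 1 from the (1,1,0) case.
Coefficient equations give f(k) = k/2.
R(k) = B(k−1)·f(k)/C(k) = k*(k + 3)/2; s_k = R·t_k = -3*k/(2*k + 4).
s_(k+1) − s_k = -3/(k**2 + 5*k + 6) = t_k.
Evaluate: s_(n+1) = 3*(-n - 1)/(2*(n + 3)); subtract s_(1) = -1/2 ⇒ S(n) = -n/(n + 3).

S(n) = -n/(n + 3)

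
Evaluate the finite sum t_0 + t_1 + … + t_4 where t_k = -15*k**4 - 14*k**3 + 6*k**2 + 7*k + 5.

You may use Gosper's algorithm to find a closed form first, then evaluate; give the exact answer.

Σ = -6435

r(k) = (15*k**4 + 74*k**3 + 126*k**2 + 83*k + 11)/(15*k**4 + 14*k**3 - 6*k**2 - 7*k - 5) after simplifying.
Take A(k)=1, B(k)=1, C(k)=k**4 + 14*k**3/15 - 2*k**2/5 - 7*k/15 - 1/3.
Solve (1)·f(k+1) − (1)·f(k) = k**4 + 14*k**3/15 - 2*k**2/5 - 7*k/15 - 1/3.
Degrees (0,0,4) ⇒ d ≤ 5.
A polynomial solution: f(k) = k*(3*k**4 - 4*k**3 - 4*k**2 + 3*k - 3)/15.
Then R = B(k−1)f/C = k*(3*k**4 - 4*k**3 - 4*k**2 + 3*k - 3)/(15*k**4 + 14*k**3 - 6*k**2 - 7*k - 5), so s_k = R(k)·t_k = k*(-3*k**4 + 4*k**3 + 4*k**2 - 3*k + 3).
s_(k+1) − s_k = -15*k**4 - 14*k**3 + 6*k**2 + 7*k + 5 = t_k.
Telescoping: Σ = s_(5) − s_(0) = -6435 − (0) = -6435.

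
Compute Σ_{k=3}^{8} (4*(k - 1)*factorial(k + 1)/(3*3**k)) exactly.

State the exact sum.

The ratio is k*(k + 2)/(3*(k - 1)).
So A=k/3 + 2/3 and B=1, with C=k - 1.
Need (k/3 + 2/3)·f(k+1) − (1)·f(k) = k - 1.
deg f ≤ 0 (via 1,0,1).
Match coefficients ⇒ f(k) = 3.
Certificate R = B(k−1)f/C = 3/(k - 1) gives s_k = 4*factorial(k + 1)/3**k.
Δs = 4*(k - 1)*factorial(k + 1)/(3*3**k), as required.
Sum = s_(9) − s_(3); s_(9) = 179200/243, s_(3) = 32/9 ⇒ 178336/243.

Σ = 178336/243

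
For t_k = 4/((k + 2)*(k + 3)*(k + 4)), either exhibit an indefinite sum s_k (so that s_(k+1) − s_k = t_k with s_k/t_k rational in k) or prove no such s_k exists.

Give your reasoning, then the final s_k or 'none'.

s_k = k*(k + 5)/(3*(k + 2)*(k + 3))

Ratio r(k) = (k + 2)/(k + 5).
So A=k + 2 and B=k + 5, with C=1.
Solve (k + 2)·f(k+1) − (k + 4)·f(k) = 1.
From deg A=1, deg B=1, deg C=0: d=2.
Match coefficients ⇒ f(k) = k*(k + 5)/12.
R(k) = B(k−1)·f(k)/C(k) = k*(k + 4)*(k + 5)/12; s_k = R·t_k = k*(k + 5)/(3*(k + 2)*(k + 3)).
Δs = 4/(k**3 + 9*k**2 + 26*k + 24), as required.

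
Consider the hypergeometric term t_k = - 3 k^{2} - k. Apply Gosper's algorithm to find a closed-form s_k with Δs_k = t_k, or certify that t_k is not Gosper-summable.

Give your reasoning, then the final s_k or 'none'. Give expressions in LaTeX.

t_(k+1)/t_k = (k + 3*(k + 1)**2 + 1)/(k*(3*k + 1)).
Gosper form: A/B · C(k+1)/C(k) with A=1, B=1, C=k**2 + k/3.
f must satisfy (1)·f(k+1) − (1)·f(k) = k**2 + k/3.
Degrees (0,0,2) ⇒ d ≤ 3.
Solving with deg f ≤ 3: f(k) = k**2*(k - 1)/3.
R(k) = B(k−1)·f(k)/C(k) = k*(k - 1)/(3*k + 1); s_k = R·t_k = k**2*(1 - k).
Δs = k*(-3*k - 1), as required.

s_k = k^{2} \left(1 - k\right)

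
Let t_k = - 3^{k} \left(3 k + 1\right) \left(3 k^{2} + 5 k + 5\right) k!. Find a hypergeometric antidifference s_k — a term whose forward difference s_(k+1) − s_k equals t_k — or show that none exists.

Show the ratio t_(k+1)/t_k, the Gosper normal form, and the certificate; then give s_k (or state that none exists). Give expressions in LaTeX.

s_k = - 3^{k} \left(3 k^{2} - 2 k + 1\right) k!

r(k) = 3*(9*k**4 + 54*k**3 + 128*k**2 + 135*k + 52)/(9*k**3 + 18*k**2 + 20*k + 5) after simplifying.
Take A(k)=3*k + 3, B(k)=1, C(k)=k**3 + 2*k**2 + 20*k/9 + 5/9.
Key eq: (3*k + 3)·f(k+1) = (1)·f(k) + (k**3 + 2*k**2 + 20*k/9 + 5/9).
Degrees (1,0,3) ⇒ d ≤ 2.
Solving with deg f ≤ 2: f(k) = (3*k**2 - 2*k + 1)/9.
Get s_k = R·t_k = -3**k*(3*k**2 - 2*k + 1)*factorial(k) with R(k) = B(k−1)f(k)/C(k) = (3*k**2 - 2*k + 1)/((3*k + 1)*(3*k**2 + 5*k + 5)).
Δs = -3**k*(3*k + 1)*(3*k**2 + 5*k + 5)*factorial(k), as required.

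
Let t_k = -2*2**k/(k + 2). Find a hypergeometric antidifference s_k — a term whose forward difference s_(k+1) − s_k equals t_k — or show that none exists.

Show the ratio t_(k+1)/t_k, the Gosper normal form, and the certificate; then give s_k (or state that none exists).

Compute t_(k+1)/t_k: get 2*(k + 2)/(k + 3).
Factor: A=2*k + 4; B=k + 3; C=1.
Set up (2*k + 4)·f(k+1) − (k + 2)·f(k) − (1) = 0.
Degrees (1,1,0) ⇒ d ≤ -1.
deg f ≤ -1 is impossible — no certificate.

none (Gosper's algorithm certifies no s_k)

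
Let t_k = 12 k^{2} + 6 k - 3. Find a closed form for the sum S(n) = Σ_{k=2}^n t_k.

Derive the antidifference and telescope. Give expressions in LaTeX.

r(k) = (4*k**2 + 10*k + 5)/(4*k**2 + 2*k - 1) after simplifying.
Normal form (A,B,C) = (1, 1, k**2 + k/2 - 1/4).
Key eq: (1)·f(k+1) = (1)·f(k) + (k**2 + k/2 - 1/4).
d = 3 from the (0,0,2) case.
Coefficient equations give f(k) = k*(4*k**2 - 3*k - 4)/12.
Get s_k = R·t_k = k*(4*k**2 - 3*k - 4) with R(k) = B(k−1)f(k)/C(k) = k*(4*k**2 - 3*k - 4)/(3*(4*k**2 + 2*k - 1)).
Verify: 12*k**2 + 6*k - 3 matches t_k.
Evaluate: s_(n+1) = 4*n**3 + 9*n**2 + 2*n - 3; subtract s_(2) = 12 ⇒ S(n) = 4*n**3 + 9*n**2 + 2*n - 15.

S(n) = 4 n^{3} + 9 n^{2} + 2 n - 15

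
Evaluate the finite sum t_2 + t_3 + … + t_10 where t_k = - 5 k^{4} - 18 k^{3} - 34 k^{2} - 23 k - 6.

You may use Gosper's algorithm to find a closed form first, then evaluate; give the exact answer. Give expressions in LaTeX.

Step 1: r(k) = (5*k**4 + 38*k**3 + 118*k**2 + 165*k + 86)/(5*k**4 + 18*k**3 + 34*k**2 + 23*k + 6).
A = 1, B = 1, C = k**4 + 18*k**3/5 + 34*k**2/5 + 23*k/5 + 6/5.
Key eq: (1)·f(k+1) = (1)·f(k) + (k**4 + 18*k**3/5 + 34*k**2/5 + 23*k/5 + 6/5).
From deg A=0, deg B=0, deg C=4: d=5.
Solving with deg f ≤ 5: f(k) = k**2*(k**3 + 2*k**2 + 4*k - 1)/5.
Then R = B(k−1)f/C = k**2*(k**3 + 2*k**2 + 4*k - 1)/(5*k**4 + 18*k**3 + 34*k**2 + 23*k + 6), so s_k = R(k)·t_k = k**2*(-k**3 - 2*k**2 - 4*k + 1).
Verify: -5*k**4 - 18*k**3 - 34*k**2 - 23*k - 6 matches t_k.
Sum = s_(11) − s_(2); s_(11) = -195536, s_(2) = -92 ⇒ -195444.

Σ = -195444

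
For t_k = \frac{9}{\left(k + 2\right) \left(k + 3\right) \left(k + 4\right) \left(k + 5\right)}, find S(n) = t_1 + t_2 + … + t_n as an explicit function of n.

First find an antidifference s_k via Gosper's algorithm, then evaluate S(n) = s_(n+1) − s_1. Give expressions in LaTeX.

S(n) = \frac{n \left(n^{2} + 12 n + 47\right)}{20 \left(n^{3} + 12 n^{2} + 47 n + 60\right)}

Compute t_(k+1)/t_k: get (k + 2)/(k + 6).
Factor: A=k + 2; B=k + 6; C=1.
Solve (k + 2)·f(k+1) − (k + 5)·f(k) = 1.
Degrees (1,1,0) ⇒ d ≤ 3.
Match coefficients ⇒ f(k) = k*(k**2 + 9*k + 26)/72.
Then R = B(k−1)f/C = k*(k + 5)*(k**2 + 9*k + 26)/72, so s_k = R(k)·t_k = k*(k**2 + 9*k + 26)/(8*(k + 2)*(k + 3)*(k + 4)).
s_(k+1) − s_k = 9/(k**4 + 14*k**3 + 71*k**2 + 154*k + 120) = t_k.
Telescope: S(n) = s_(n+1) − s_(1) = (n**3 + 12*n**2 + 47*n + 36)/(8*(n**3 + 12*n**2 + 47*n + 60)) − (3/40) = n*(n**2 + 12*n + 47)/(20*(n**3 + 12*n**2 + 47*n + 60)).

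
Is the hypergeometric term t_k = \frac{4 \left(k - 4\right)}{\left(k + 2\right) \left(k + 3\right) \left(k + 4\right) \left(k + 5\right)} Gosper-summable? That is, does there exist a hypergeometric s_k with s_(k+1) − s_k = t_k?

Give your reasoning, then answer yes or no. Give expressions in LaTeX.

Yes. s_k = \frac{k \left(- k^{2} - 9 k - 38\right)}{6 \left(k + 2\right) \left(k + 3\right) \left(k + 4\right)}.

The ratio is (k - 3)*(k + 2)/((k - 4)*(k + 6)).
A = k + 2, B = k + 6, C = k - 4.
Need (k + 2)·f(k+1) − (k + 5)·f(k) = k - 4.
From deg A=1, deg B=1, deg C=1: d=3.
Match coefficients ⇒ f(k) = -k*(k**2 + 9*k + 38)/24.
R(k) = B(k−1)·f(k)/C(k) = -k*(k + 5)*(k**2 + 9*k + 38)/(24*(k - 4)); s_k = R·t_k = k*(-k**2 - 9*k - 38)/(6*(k + 2)*(k + 3)*(k + 4)).
Δs = 4*(k - 4)/(k**4 + 14*k**3 + 71*k**2 + 154*k + 120), as required.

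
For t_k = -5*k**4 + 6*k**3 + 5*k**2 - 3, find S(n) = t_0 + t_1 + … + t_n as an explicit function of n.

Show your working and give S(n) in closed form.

S(n) = -n**5 - n**4 + 3*n**3 + 4*n**2 - 2*n - 3

Compute t_(k+1)/t_k: get (5*k**4 + 14*k**3 + 7*k**2 - 8*k - 3)/(5*k**4 - 6*k**3 - 5*k**2 + 3).
Normal form (A,B,C) = (1, 1, k**4 - 6*k**3/5 - k**2 + 3/5).
Key eq: (1)·f(k+1) = (1)·f(k) + (k**4 - 6*k**3/5 - k**2 + 3/5).
From deg A=0, deg B=0, deg C=4: d=5.
A polynomial solution: f(k) = k*(k - 2)*(k**3 - 2*k**2 - k - 1)/5.
Get s_k = R·t_k = k*(-k**4 + 4*k**3 - 3*k**2 - k - 2) with R(k) = B(k−1)f(k)/C(k) = k*(k - 2)*(k**3 - 2*k**2 - k - 1)/(5*k**4 - 6*k**3 - 5*k**2 + 3).
Δs = -5*k**4 + 6*k**3 + 5*k**2 - 3, as required.
Telescope: S(n) = s_(n+1) − s_(0) = -n**5 - n**4 + 3*n**3 + 4*n**2 - 2*n - 3 − (0) = -n**5 - n**4 + 3*n**3 + 4*n**2 - 2*n - 3.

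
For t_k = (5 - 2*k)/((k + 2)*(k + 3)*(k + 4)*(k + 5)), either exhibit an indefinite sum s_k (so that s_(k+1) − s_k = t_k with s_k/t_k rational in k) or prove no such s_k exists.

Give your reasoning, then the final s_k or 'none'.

s_k = k*(k**2 + 9*k + 50)/(24*(k + 2)*(k + 3)*(k + 4))

t_(k+1)/t_k = (k + 2)*(2*k - 3)/((k + 6)*(2*k - 5)).
A = k + 2, B = k + 6, C = k - 5/2.
Key eq: (k + 2)·f(k+1) = (k + 5)·f(k) + (k - 5/2).
From deg A=1, deg B=1, deg C=1: d=3.
Solving with deg f ≤ 3: f(k) = -k*(k**2 + 9*k + 50)/48.
Certificate R = B(k−1)f/C = -k*(k + 5)*(k**2 + 9*k + 50)/(24*(2*k - 5)) gives s_k = k*(k**2 + 9*k + 50)/(24*(k + 2)*(k + 3)*(k + 4)).
Check: Δs_k = (5 - 2*k)/(k**4 + 14*k**3 + 71*k**2 + 154*k + 120). ✓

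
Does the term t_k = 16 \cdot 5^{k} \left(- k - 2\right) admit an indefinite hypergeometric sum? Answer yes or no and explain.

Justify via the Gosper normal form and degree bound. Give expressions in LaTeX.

Yes. s_k = 5^{k} \left(- 4 k - 3\right).

r(k) = 5*(k + 3)/(k + 2) after simplifying.
Factor: A=5; B=1; C=k + 2.
Solve (5)·f(k+1) − (1)·f(k) = k + 2.
deg f ≤ 1 (via 0,0,1).
Match coefficients ⇒ f(k) = (4*k + 3)/16.
Get s_k = R·t_k = 5**k*(-4*k - 3) with R(k) = B(k−1)f(k)/C(k) = (4*k + 3)/(16*(k + 2)).
s_(k+1) − s_k = 16*5**k*(-k - 2) = t_k.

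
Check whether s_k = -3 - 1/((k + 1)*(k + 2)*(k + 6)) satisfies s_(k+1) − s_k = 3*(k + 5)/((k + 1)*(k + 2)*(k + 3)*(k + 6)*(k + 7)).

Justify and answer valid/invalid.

s_(k+1) = -3 - 1/((k + 2)*(k + 3)*(k + 7))
s_(k+1) − s_k = 3*(k + 5)/(k**5 + 19*k**4 + 131*k**3 + 401*k**2 + 540*k + 252)
(s_(k+1) − s_k) − t_k = 0

Valid — Δs_k = t_k.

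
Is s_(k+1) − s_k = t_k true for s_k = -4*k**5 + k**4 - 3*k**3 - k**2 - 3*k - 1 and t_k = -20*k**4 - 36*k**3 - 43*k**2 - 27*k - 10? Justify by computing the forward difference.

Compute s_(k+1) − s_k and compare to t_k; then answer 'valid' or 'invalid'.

Valid — Δs_k = t_k.

s_(k+1) = -4*k**5 - 19*k**4 - 39*k**3 - 44*k**2 - 30*k - 11
s_(k+1) − s_k = -20*k**4 - 36*k**3 - 43*k**2 - 27*k - 10
(s_(k+1) − s_k) − t_k = 0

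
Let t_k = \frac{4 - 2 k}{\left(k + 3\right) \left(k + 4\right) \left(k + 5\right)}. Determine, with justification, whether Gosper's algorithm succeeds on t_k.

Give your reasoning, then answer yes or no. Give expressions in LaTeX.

The ratio is (k - 1)*(k + 3)/((k - 2)*(k + 6)).
Factor: A=k + 3; B=k + 6; C=k - 2.
f must satisfy (k + 3)·f(k+1) − (k + 5)·f(k) = k - 2.
From deg A=1, deg B=1, deg C=1: d=2.
Match coefficients ⇒ f(k) = k*(k - 17)/24.
Certificate R = B(k−1)f/C = k*(k - 17)*(k + 5)/(24*(k - 2)) gives s_k = -k*(k - 17)/(12*(k + 3)*(k + 4)).
Check: Δs_k = 2*(2 - k)/(k**3 + 12*k**2 + 47*k + 60). ✓

Yes. s_k = - \frac{k \left(k - 17\right)}{12 \left(k + 3\right) \left(k + 4\right)}.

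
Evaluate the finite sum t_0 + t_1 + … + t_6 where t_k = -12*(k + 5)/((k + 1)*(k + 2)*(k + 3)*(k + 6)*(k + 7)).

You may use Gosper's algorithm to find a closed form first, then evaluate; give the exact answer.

Σ = -77/234

The ratio is (k + 1)*(k + 6)**2/((k + 4)*(k + 5)*(k + 8)).
A = k + 1, B = k + 8, C = k**3 + 14*k**2 + 65*k + 100.
f must satisfy (k + 1)·f(k+1) − (k + 7)·f(k) = k**3 + 14*k**2 + 65*k + 100.
d = 6 from the (1,1,3) case.
Solve for f: f(k) = k*(k + 3)*(k + 4)**2*(k + 5)**2/36 (degree 6 ≤ 6).
R(k) = B(k−1)·f(k)/C(k) = k*(k + 3)*(k + 4)*(k + 7)/36; s_k = R·t_k = k*(-k**2 - 9*k - 20)/(3*(k**3 + 9*k**2 + 20*k + 12)).
s_(k+1) − s_k = 12*(-k - 5)/(k**5 + 19*k**4 + 131*k**3 + 401*k**2 + 540*k + 252) = t_k.
Σ_(k=0)^(6) t_k = s_(7) − s_(0) = -77/234 − (0) = -77/234.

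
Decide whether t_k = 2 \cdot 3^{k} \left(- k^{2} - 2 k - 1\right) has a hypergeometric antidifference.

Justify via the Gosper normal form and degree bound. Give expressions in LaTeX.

r(k) = 3*(k**2 + 4*k + 4)/(k**2 + 2*k + 1) after simplifying.
Take A(k)=3, B(k)=1, C(k)=k**2 + 2*k + 1.
f must satisfy (3)·f(k+1) − (1)·f(k) = k**2 + 2*k + 1.
d = 2 from the (0,0,2) case.
Match coefficients ⇒ f(k) = (k**2 - k + 1)/2.
Get s_k = R·t_k = 3**k*(-k**2 + k - 1) with R(k) = B(k−1)f(k)/C(k) = (k**2 - k + 1)/(2*(k + 1)**2).
s_(k+1) − s_k = 2*3**k*(-k**2 - 2*k - 1) = t_k.

Yes. s_k = 3^{k} \left(- k^{2} + k - 1\right).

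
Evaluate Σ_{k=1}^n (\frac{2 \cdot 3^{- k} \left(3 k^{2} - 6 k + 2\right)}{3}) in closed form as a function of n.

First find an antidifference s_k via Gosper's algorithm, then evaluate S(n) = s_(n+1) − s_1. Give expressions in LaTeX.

S(n) = 3^{- n - 1} \left(2 \cdot 3^{n} - 3 n^{2} - 3 n - 2\right)

t_(k+1)/t_k = (3*k**2 - 1)/(3*(3*k**2 - 6*k + 2)).
Factor: A=1/3; B=1; C=k**2 - 2*k + 2/3.
Solve (1/3)·f(k+1) − (1)·f(k) = k**2 - 2*k + 2/3.
Degrees (0,0,2) ⇒ d ≤ 2.
Coefficient equations give f(k) = -(3*k**2 - 3*k + 2)/2.
R(k) = B(k−1)·f(k)/C(k) = -3*(3*k**2 - 3*k + 2)/(2*(3*k**2 - 6*k + 2)); s_k = R·t_k = (-3*k**2 + 3*k - 2)/3**k.
Verify: 2*(3*k**2 - 6*k + 2)/(3*3**k) matches t_k.
s_(n+1) = 3**(-n - 1)*(-3*n**2 - 3*n - 2) and s_(1) = -2/3, so S(n) = 3**(-n - 1)*(2*3**n - 3*n**2 - 3*n - 2).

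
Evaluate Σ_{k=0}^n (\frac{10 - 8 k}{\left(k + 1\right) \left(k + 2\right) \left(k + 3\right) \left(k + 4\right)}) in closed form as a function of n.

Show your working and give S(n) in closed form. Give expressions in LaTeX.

Step 1: r(k) = (k + 1)*(4*k - 1)/((k + 5)*(4*k - 5)).
So A=k + 1 and B=k + 5, with C=k - 5/4.
Solve (k + 1)·f(k+1) − (k + 4)·f(k) = k - 5/4.
d = 3 from the (1,1,1) case.
Solving with deg f ≤ 3: f(k) = -k*(k**2 + 6*k + 23)/24.
R(k) = B(k−1)·f(k)/C(k) = -k*(k + 4)*(k**2 + 6*k + 23)/(6*(4*k - 5)); s_k = R·t_k = k*(k**2 + 6*k + 23)/(3*(k + 1)*(k + 2)*(k + 3)).
Δs = 2*(5 - 4*k)/(k**4 + 10*k**3 + 35*k**2 + 50*k + 24), as required.
s_(n+1) = (n**3 + 9*n**2 + 38*n + 30)/(3*(n**3 + 9*n**2 + 26*n + 24)) and s_(0) = 0, so S(n) = (n**3 + 9*n**2 + 38*n + 30)/(3*(n**3 + 9*n**2 + 26*n + 24)).

S(n) = \frac{n^{3} + 9 n^{2} + 38 n + 30}{3 \left(n^{3} + 9 n^{2} + 26 n + 24\right)}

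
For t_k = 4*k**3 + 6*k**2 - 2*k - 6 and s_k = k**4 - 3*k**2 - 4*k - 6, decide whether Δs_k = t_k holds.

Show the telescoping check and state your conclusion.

Valid — Δs_k = t_k.

s_(k+1) = -4*k + (k + 1)**4 - 3*(k + 1)**2 - 10
s_(k+1) − s_k = 4*k**3 + 6*k**2 - 2*k - 6
(s_(k+1) − s_k) − t_k = 0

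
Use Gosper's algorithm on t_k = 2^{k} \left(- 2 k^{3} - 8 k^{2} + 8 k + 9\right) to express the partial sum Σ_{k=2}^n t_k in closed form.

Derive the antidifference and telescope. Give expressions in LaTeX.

S(n) = - 4 \cdot 2^{n} n^{3} - 4 \cdot 2^{n} n^{2} + 12 \cdot 2^{n} n + 6 \cdot 2^{n} - 20

t_(k+1)/t_k = 2*(2*k**3 + 14*k**2 + 14*k - 7)/(2*k**3 + 8*k**2 - 8*k - 9).
Gosper form: A/B · C(k+1)/C(k) with A=2, B=1, C=k**3 + 4*k**2 - 4*k - 9/2.
Solve (2)·f(k+1) − (1)·f(k) = k**3 + 4*k**2 - 4*k - 9/2.
deg f ≤ 3 (via 0,0,3).
Coefficient equations give f(k) = (2*k**3 - 4*k**2 - 4*k + 3)/2.
R(k) = B(k−1)·f(k)/C(k) = (2*k**3 - 4*k**2 - 4*k + 3)/(2*k**3 + 8*k**2 - 8*k - 9); s_k = R·t_k = 2**k*(-2*k**3 + 4*k**2 + 4*k - 3).
Check: Δs_k = 2**k*(-2*k**3 - 8*k**2 + 8*k + 9). ✓
Evaluate: s_(n+1) = 2**(n + 1)*(-2*n**3 - 2*n**2 + 6*n + 3); subtract s_(2) = 20 ⇒ S(n) = -4*2**n*n**3 - 4*2**n*n**2 + 12*2**n*n + 6*2**n - 20.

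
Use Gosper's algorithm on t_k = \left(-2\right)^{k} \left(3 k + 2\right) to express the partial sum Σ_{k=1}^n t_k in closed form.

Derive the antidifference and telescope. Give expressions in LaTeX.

The ratio is 2*(-3*k - 5)/(3*k + 2).
So A=-2 and B=1, with C=k + 2/3.
f must satisfy (-2)·f(k+1) − (1)·f(k) = k + 2/3.
From deg A=0, deg B=0, deg C=1: d=1.
A polynomial solution: f(k) = -k/3.
Then R = B(k−1)f/C = -k/(3*k + 2), so s_k = R(k)·t_k = -(-2)**k*k.
Verify: (-2)**k*(3*k + 2) matches t_k.
Σ_(k=1)^n t_k = s_(n+1) − s_(1) = (2*(-2)**n*(n + 1)) − (2), i.e. 2*(-2)**n*n + 2*(-2)**n - 2.

S(n) = 2 \left(-2\right)^{n} n + 2 \left(-2\right)^{n} - 2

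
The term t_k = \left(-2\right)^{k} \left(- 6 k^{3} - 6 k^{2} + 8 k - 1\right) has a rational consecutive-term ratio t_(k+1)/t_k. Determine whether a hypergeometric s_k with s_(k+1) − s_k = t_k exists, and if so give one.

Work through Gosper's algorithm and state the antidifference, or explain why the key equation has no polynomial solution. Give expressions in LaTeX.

s_k = \left(-2\right)^{k} \left(2 k^{3} - 2 k^{2} - 4 k + 3\right)

The ratio is 2*(-6*k**3 - 24*k**2 - 22*k - 5)/(6*k**3 + 6*k**2 - 8*k + 1).
Factor: A=-2; B=1; C=k**3 + k**2 - 4*k/3 + 1/6.
Need (-2)·f(k+1) − (1)·f(k) = k**3 + k**2 - 4*k/3 + 1/6.
Degrees (0,0,3) ⇒ d ≤ 3.
Solving with deg f ≤ 3: f(k) = -(2*k**3 - 2*k**2 - 4*k + 3)/6.
So s_k = (B(k−1)f/C)·t_k = (-(2*k**3 - 2*k**2 - 4*k + 3)/(6*k**3 + 6*k**2 - 8*k + 1))·t_k = (-2)**k*(2*k**3 - 2*k**2 - 4*k + 3).
s_(k+1) − s_k = (-2)**k*(-6*k**3 - 6*k**2 + 8*k - 1) = t_k.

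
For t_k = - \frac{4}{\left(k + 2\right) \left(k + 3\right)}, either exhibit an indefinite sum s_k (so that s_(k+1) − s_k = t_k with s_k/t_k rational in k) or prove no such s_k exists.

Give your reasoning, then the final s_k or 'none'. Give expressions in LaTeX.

Step 1: r(k) = (k + 2)/(k + 4).
Factor: A=k + 2; B=k + 4; C=1.
Key eq: (k + 2)·f(k+1) = (k + 3)·f(k) + (1).
deg f ≤ 1 (via 1,1,0).
Solving with deg f ≤ 1: f(k) = k/2.
Get s_k = R·t_k = -2*k/(k + 2) with R(k) = B(k−1)f(k)/C(k) = k*(k + 3)/2.
Δs = -4/(k**2 + 5*k + 6), as required.

s_k = - \frac{2 k}{k + 2}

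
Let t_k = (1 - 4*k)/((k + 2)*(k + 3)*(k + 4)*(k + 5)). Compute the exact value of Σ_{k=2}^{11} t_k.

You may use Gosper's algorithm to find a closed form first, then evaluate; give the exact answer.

Step 1: r(k) = (k + 2)*(4*k + 3)/((k + 6)*(4*k - 1)).
Take A(k)=k + 2, B(k)=k + 6, C(k)=k - 1/4.
Key eq: (k + 2)·f(k+1) = (k + 5)·f(k) + (k - 1/4).
d = 3 from the (1,1,1) case.
A polynomial solution: f(k) = k*(k - 2)*(k + 11)/96.
R(k) = B(k−1)·f(k)/C(k) = k*(k - 2)*(k + 5)*(k + 11)/(24*(4*k - 1)); s_k = R·t_k = k*(-k**2 - 9*k + 22)/(24*(k + 2)*(k + 3)*(k + 4)).
Verify: (1 - 4*k)/(k**4 + 14*k**3 + 71*k**2 + 154*k + 120) matches t_k.
Σ_(k=2)^(11) t_k = s_(12) − s_(2) = -23/672 − (0) = -23/672.

Σ = -23/672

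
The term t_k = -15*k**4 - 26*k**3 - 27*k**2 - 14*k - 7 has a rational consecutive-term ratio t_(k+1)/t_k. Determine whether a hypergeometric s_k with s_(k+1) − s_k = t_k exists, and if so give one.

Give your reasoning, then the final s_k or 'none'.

Step 1: r(k) = (15*k**4 + 86*k**3 + 195*k**2 + 206*k + 89)/(15*k**4 + 26*k**3 + 27*k**2 + 14*k + 7).
Normal form (A,B,C) = (1, 1, k**4 + 26*k**3/15 + 9*k**2/5 + 14*k/15 + 7/15).
Key eq: (1)·f(k+1) = (1)·f(k) + (k**4 + 26*k**3/15 + 9*k**2/5 + 14*k/15 + 7/15).
d = 5 from the (0,0,4) case.
Solve for f: f(k) = k*(3*k**4 - k**3 + k**2 + 4)/15 (degree 5 ≤ 5).
Certificate R = B(k−1)f/C = k*(3*k**4 - k**3 + k**2 + 4)/(15*k**4 + 26*k**3 + 27*k**2 + 14*k + 7) gives s_k = k*(-3*k**4 + k**3 - k**2 - 4).
s_(k+1) − s_k = -15*k**4 - 26*k**3 - 27*k**2 - 14*k - 7 = t_k.

s_k = k*(-3*k**4 + k**3 - k**2 - 4)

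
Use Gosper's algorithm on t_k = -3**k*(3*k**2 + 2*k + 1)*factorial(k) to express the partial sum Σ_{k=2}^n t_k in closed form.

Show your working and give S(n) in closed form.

Ratio r(k) = 3*(3*k**3 + 11*k**2 + 14*k + 6)/(3*k**2 + 2*k + 1).
So A=3*k + 3 and B=1, with C=k**2 + 2*k/3 + 1/3.
Key eq: (3*k + 3)·f(k+1) = (1)·f(k) + (k**2 + 2*k/3 + 1/3).
Bound: deg f ≤ 1.
Coefficient equations give f(k) = (k - 1)/3.
Get s_k = R·t_k = -3**k*(k - 1)*factorial(k) with R(k) = B(k−1)f(k)/C(k) = (k - 1)/(3*k**2 + 2*k + 1).
Δs = -3**k*(3*k**2 + 2*k + 1)*factorial(k), as required.
Evaluate: s_(n+1) = -3**(n + 1)*n*factorial(n + 1); subtract s_(2) = -18 ⇒ S(n) = -3*3**n*n*factorial(n + 1) + 18.

S(n) = -3*3**n*n*factorial(n + 1) + 18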